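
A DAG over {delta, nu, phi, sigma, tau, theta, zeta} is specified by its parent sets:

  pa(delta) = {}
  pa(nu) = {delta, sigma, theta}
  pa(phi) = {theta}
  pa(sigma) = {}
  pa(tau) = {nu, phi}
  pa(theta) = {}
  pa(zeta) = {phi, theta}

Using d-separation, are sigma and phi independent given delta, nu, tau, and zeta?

No

We examine all 3 paths between sigma and phi:
Path 1: sigma → nu → tau ← phi
  nu is a chain here and nu is conditioned on, so the path is blocked at nu.
Path 2: sigma → nu ← theta → phi
  nu is a collider and nu is conditioned on, which opens it; theta is a fork and theta is not conditioned on — no node blocks this path, so it is active.
Path 3: sigma → nu ← theta → zeta ← phi
  nu is a collider and nu is conditioned on, which opens it; theta is a fork and theta is not conditioned on; zeta is a collider and zeta is conditioned on, which opens it — no node blocks this path, so it is active.
Because an active path exists, sigma and phi are not d-separated.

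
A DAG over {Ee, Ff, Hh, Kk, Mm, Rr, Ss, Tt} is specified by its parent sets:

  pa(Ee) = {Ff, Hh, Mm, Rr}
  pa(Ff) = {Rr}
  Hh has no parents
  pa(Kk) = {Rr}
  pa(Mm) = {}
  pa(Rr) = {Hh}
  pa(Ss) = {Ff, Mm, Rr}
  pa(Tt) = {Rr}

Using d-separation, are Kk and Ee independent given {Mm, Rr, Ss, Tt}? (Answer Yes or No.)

There are 6 undirected paths between Kk and Ee; checking each against the conditioning set {Mm, Rr, Ss, Tt}:
  1. Kk ← Rr ← Hh → Ee — Rr:chain[blocks]; Hh:fork[open] ⇒ blocked
  2. Kk ← Rr → Ff → Ee — Rr:fork[blocks]; Ff:chain[open] ⇒ blocked
  3. Kk ← Rr → Ff → Ss ← Mm → Ee — Rr:fork[blocks]; Ff:chain[open]; Ss:collider[open]; Mm:fork[blocks] ⇒ blocked
  4. Kk ← Rr → Ee — Rr:fork[blocks] ⇒ blocked
  5. Kk ← Rr → Ss ← Ff → Ee — Rr:fork[blocks]; Ss:collider[open]; Ff:fork[open] ⇒ blocked
  6. Kk ← Rr → Ss ← Mm → Ee — Rr:fork[blocks]; Ss:collider[open]; Mm:fork[blocks] ⇒ blocked
All paths are blocked; Kk ⊥ Ee | {Mm, Rr, Ss, Tt} holds.

Yes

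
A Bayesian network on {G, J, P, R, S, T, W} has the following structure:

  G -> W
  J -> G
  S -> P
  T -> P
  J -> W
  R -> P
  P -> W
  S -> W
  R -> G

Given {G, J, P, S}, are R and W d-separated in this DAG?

Yes

Enumerating the 4 paths from R to W and testing each for blocking by {G, J, P, S}:
  1. R → P ← S → W — P:collider[open]; S:fork[blocks] ⇒ blocked
  2. R → P → W — P:chain[blocks] ⇒ blocked
  3. R → G ← J → W — G:collider[open]; J:fork[blocks] ⇒ blocked
  4. R → G → W — G:chain[blocks] ⇒ blocked
Every path is blocked, so R and W are d-separated given {G, J, P, S}.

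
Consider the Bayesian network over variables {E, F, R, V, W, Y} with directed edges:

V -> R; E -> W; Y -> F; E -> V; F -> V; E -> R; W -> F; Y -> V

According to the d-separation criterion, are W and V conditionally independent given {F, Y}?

No

Enumerating the 4 paths from W to V and testing each for blocking by {F, Y}:
Path 1: W ← E → V
  E is a fork and E is not conditioned on — no node blocks this path, so it is active.
Path 2: W ← E → R ← V
  R is a collider here and neither R nor any of its descendants is conditioned on, so the collider stays closed — the path is blocked at R.
Path 3: W → F → V
  F is a chain here and F is conditioned on, so the path is blocked at F.
Path 4: W → F ← Y → V
  Y is a fork here and Y is conditioned on, so the path is blocked at Y.
At least one path is unblocked, so d-separation fails.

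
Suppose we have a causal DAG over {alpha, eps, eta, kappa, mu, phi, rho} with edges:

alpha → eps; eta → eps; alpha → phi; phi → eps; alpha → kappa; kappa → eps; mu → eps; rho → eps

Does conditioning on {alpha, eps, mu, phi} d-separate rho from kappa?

No

3 paths connect rho and kappa; each must be blocked for d-separation to hold:
  1. rho → eps ← kappa — eps:collider[open] ⇒ active
  2. rho → eps ← phi ← alpha → kappa — eps:collider[open]; phi:chain[blocks]; alpha:fork[blocks] ⇒ blocked
  3. rho → eps ← alpha → kappa — eps:collider[open]; alpha:fork[blocks] ⇒ blocked
Because an active path exists, rho and kappa are not d-separated.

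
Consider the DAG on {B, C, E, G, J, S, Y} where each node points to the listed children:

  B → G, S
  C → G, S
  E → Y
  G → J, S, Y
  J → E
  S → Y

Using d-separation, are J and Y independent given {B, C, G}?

No

There are 5 undirected paths between J and Y; checking each against the conditioning set {B, C, G}:
Path 1: J ← G ← B → S → Y
  G is a chain here and G is conditioned on, so the path is blocked at G.
Path 2: J ← G ← C → S → Y
  G is a chain here and G is conditioned on, so the path is blocked at G.
Path 3: J ← G → S → Y
  G is a fork here and G is conditioned on, so the path is blocked at G.
Path 4: J ← G → Y
  G is a fork here and G is conditioned on, so the path is blocked at G.
Path 5: J → E → Y
  E is a chain and E is not conditioned on — no node blocks this path, so it is active.
Since the path J → E → Y is active, J and Y are not d-separated given {B, C, G}.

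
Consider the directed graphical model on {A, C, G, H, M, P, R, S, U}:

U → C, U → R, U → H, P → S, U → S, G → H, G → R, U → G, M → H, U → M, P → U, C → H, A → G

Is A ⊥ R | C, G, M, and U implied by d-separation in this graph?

Yes

Enumerating the 5 paths from A to R and testing each for blocking by {C, G, M, U}:
Path 1: A → G → R
  G is a chain here and G is conditioned on, so the path is blocked at G.
Path 2: A → G → H ← M ← U → R
  G is a chain here and G is conditioned on, so the path is blocked at G.
Path 3: A → G → H ← U → R
  G is a chain here and G is conditioned on, so the path is blocked at G.
Path 4: A → G → H ← C ← U → R
  G is a chain here and G is conditioned on, so the path is blocked at G.
Path 5: A → G ← U → R
  U is a fork here and U is conditioned on, so the path is blocked at U.
Every path is blocked, so A and R are d-separated given {C, G, M, U}.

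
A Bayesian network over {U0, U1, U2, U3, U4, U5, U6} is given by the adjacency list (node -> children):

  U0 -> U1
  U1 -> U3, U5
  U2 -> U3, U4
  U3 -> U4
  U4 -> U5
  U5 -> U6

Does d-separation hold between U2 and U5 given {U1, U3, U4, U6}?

We examine all 4 paths between U2 and U5:
  1. U2 → U4 ← U3 ← U1 → U5 — U4:collider[open]; U3:chain[blocks]; U1:fork[blocks] ⇒ blocked
  2. U2 → U4 → U5 — U4:chain[blocks] ⇒ blocked
  3. U2 → U3 → U4 → U5 — U3:chain[blocks]; U4:chain[blocks] ⇒ blocked
  4. U2 → U3 ← U1 → U5 — U3:collider[open]; U1:fork[blocks] ⇒ blocked
Every path is blocked, so U2 and U5 are d-separated given {U1, U3, U4, U6}.

Yes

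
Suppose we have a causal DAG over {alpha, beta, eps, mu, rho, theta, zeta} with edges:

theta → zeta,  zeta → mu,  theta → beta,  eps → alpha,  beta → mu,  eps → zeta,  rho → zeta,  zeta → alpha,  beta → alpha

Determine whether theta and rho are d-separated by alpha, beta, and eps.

Enumerating the 4 paths from theta to rho and testing each for blocking by {alpha, beta, eps}:
Path 1: theta → zeta ← rho
  zeta is a collider and its descendant alpha is conditioned on, which opens it — no node blocks this path, so it is active.
Path 2: theta → beta → mu ← zeta ← rho
  beta is a chain here and beta is conditioned on, so the path is blocked at beta.
Path 3: theta → beta → alpha ← zeta ← rho
  beta is a chain here and beta is conditioned on, so the path is blocked at beta.
Path 4: theta → beta → alpha ← eps → zeta ← rho
  beta is a chain here and beta is conditioned on, so the path is blocked at beta.
Since the path theta → zeta ← rho is active, theta and rho are not d-separated given {alpha, beta, eps}.

No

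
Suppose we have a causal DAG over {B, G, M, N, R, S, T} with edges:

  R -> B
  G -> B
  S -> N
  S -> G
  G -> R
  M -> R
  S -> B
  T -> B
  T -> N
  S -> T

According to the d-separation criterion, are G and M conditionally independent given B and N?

We examine all 5 paths between G and M:
  1. G ← S → T → B ← R ← M — S:fork[open]; T:chain[open]; B:collider[open]; R:chain[open] ⇒ active
  2. G ← S → B ← R ← M — S:fork[open]; B:collider[open]; R:chain[open] ⇒ active
  3. G ← S → N ← T → B ← R ← M — S:fork[open]; N:collider[open]; T:fork[open]; B:collider[open]; R:chain[open] ⇒ active
  4. G → R ← M — R:collider[open] ⇒ active
  5. G → B ← R ← M — B:collider[open]; R:chain[open] ⇒ active
Since the path G ← S → T → B ← R ← M is active, G and M are not d-separated given {B, N}.

No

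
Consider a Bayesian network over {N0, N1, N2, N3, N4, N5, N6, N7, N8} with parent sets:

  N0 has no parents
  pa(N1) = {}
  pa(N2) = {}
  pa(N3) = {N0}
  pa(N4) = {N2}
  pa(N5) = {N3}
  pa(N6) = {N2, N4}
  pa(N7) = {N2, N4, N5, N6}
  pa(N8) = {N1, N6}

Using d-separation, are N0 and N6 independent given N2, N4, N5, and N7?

5 paths connect N0 and N6; each must be blocked for d-separation to hold:
Path 1: N0 → N3 → N5 → N7 ← N2 → N6
  N5 is a chain here and N5 is conditioned on, so the path is blocked at N5.
Path 2: N0 → N3 → N5 → N7 ← N2 → N4 → N6
  N5 is a chain here and N5 is conditioned on, so the path is blocked at N5.
Path 3: N0 → N3 → N5 → N7 ← N6
  N5 is a chain here and N5 is conditioned on, so the path is blocked at N5.
Path 4: N0 → N3 → N5 → N7 ← N4 ← N2 → N6
  N5 is a chain here and N5 is conditioned on, so the path is blocked at N5.
Path 5: N0 → N3 → N5 → N7 ← N4 → N6
  N5 is a chain here and N5 is conditioned on, so the path is blocked at N5.
Since every path is blocked, d-separation holds.

Yes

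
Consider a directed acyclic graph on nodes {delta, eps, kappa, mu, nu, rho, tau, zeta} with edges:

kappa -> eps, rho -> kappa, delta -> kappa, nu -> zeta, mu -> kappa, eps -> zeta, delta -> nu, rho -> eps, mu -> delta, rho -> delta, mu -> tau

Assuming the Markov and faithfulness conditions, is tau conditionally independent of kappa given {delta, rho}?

No

There are 6 undirected paths between tau and kappa; checking each against the conditioning set {delta, rho}:
Path 1: tau ← mu → delta → nu → zeta ← eps ← rho → kappa
  delta is a chain here and delta is conditioned on, so the path is blocked at delta.
Path 2: tau ← mu → delta → nu → zeta ← eps ← kappa
  delta is a chain here and delta is conditioned on, so the path is blocked at delta.
Path 3: tau ← mu → delta ← rho → eps ← kappa
  rho is a fork here and rho is conditioned on, so the path is blocked at rho.
Path 4: tau ← mu → delta ← rho → kappa
  rho is a fork here and rho is conditioned on, so the path is blocked at rho.
Path 5: tau ← mu → delta → kappa
  delta is a chain here and delta is conditioned on, so the path is blocked at delta.
Path 6: tau ← mu → kappa
  mu is a fork and mu is not conditioned on — no node blocks this path, so it is active.
At least one path is unblocked, so d-separation fails.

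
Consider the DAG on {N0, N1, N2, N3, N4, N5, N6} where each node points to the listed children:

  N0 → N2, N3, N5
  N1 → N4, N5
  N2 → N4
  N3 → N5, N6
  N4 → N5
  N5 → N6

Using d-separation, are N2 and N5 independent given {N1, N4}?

There are 5 undirected paths between N2 and N5; checking each against the conditioning set {N1, N4}:
  1. N2 ← N0 → N3 → N5 — N0:fork[open]; N3:chain[open] ⇒ active
  2. N2 ← N0 → N3 → N6 ← N5 — N0:fork[open]; N3:chain[open]; N6:collider[blocks] ⇒ blocked
  3. N2 ← N0 → N5 — N0:fork[open] ⇒ active
  4. N2 → N4 → N5 — N4:chain[blocks] ⇒ blocked
  5. N2 → N4 ← N1 → N5 — N4:collider[open]; N1:fork[blocks] ⇒ blocked
At least one path is unblocked, so d-separation fails.

No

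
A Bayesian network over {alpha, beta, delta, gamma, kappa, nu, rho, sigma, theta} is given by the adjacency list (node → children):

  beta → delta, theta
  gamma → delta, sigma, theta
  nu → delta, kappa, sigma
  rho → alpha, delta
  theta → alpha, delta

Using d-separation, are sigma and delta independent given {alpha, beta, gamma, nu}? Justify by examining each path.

5 paths connect sigma and delta; each must be blocked for d-separation to hold:
Path 1: sigma ← gamma → theta ← beta → delta
  gamma is a fork here and gamma is conditioned on, so the path is blocked at gamma.
Path 2: sigma ← gamma → theta → alpha ← rho → delta
  gamma is a fork here and gamma is conditioned on, so the path is blocked at gamma.
Path 3: sigma ← gamma → theta → delta
  gamma is a fork here and gamma is conditioned on, so the path is blocked at gamma.
Path 4: sigma ← gamma → delta
  gamma is a fork here and gamma is conditioned on, so the path is blocked at gamma.
Path 5: sigma ← nu → delta
  nu is a fork here and nu is conditioned on, so the path is blocked at nu.
Since every path is blocked, d-separation holds.

Yes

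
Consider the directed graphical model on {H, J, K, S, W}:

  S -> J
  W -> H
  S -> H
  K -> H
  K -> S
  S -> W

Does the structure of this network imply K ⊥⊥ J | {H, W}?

No — K and J are not d-separated given {H, W}.

3 paths connect K and J; each must be blocked for d-separation to hold:
  1. K → H ← S → J — H:collider[open]; S:fork[open] ⇒ active
  2. K → H ← W ← S → J — H:collider[open]; W:chain[blocks]; S:fork[open] ⇒ blocked
  3. K → S → J — S:chain[open] ⇒ active
Since the path K → H ← S → J is active, K and J are not d-separated given {H, W}.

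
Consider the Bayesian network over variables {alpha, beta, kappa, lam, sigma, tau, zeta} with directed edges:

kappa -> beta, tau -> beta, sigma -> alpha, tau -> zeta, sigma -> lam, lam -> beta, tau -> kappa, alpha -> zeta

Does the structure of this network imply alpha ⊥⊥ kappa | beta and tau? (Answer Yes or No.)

4 paths connect alpha and kappa; each must be blocked for d-separation to hold:
Path 1: alpha ← sigma → lam → beta ← kappa
  sigma is a fork and sigma is not conditioned on; lam is a chain and lam is not conditioned on; beta is a collider and beta is conditioned on, which opens it — no node blocks this path, so it is active.
Path 2: alpha ← sigma → lam → beta ← tau → kappa
  tau is a fork here and tau is conditioned on, so the path is blocked at tau.
Path 3: alpha → zeta ← tau → kappa
  zeta is a collider here and neither zeta nor any of its descendants is conditioned on, so the collider stays closed — the path is blocked at zeta.
Path 4: alpha → zeta ← tau → beta ← kappa
  zeta is a collider here and neither zeta nor any of its descendants is conditioned on, so the collider stays closed — the path is blocked at zeta.
Because an active path exists, alpha and kappa are not d-separated.

No — alpha and kappa are not d-separated given {beta, tau}.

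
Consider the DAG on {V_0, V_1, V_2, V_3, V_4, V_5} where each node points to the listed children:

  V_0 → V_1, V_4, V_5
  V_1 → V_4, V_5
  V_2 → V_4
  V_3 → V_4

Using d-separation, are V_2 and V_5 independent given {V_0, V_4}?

No

Enumerating the 4 paths from V_2 to V_5 and testing each for blocking by {V_0, V_4}:
Path 1: V_2 → V_4 ← V_1 → V_5
  V_4 is a collider and V_4 is conditioned on, which opens it; V_1 is a fork and V_1 is not conditioned on — no node blocks this path, so it is active.
Path 2: V_2 → V_4 ← V_1 ← V_0 → V_5
  V_0 is a fork here and V_0 is conditioned on, so the path is blocked at V_0.
Path 3: V_2 → V_4 ← V_0 → V_5
  V_0 is a fork here and V_0 is conditioned on, so the path is blocked at V_0.
Path 4: V_2 → V_4 ← V_0 → V_1 → V_5
  V_0 is a fork here and V_0 is conditioned on, so the path is blocked at V_0.
At least one path is unblocked, so d-separation fails.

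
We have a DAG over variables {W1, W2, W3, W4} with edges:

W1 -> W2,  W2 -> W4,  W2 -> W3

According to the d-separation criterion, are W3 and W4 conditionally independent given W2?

Yes

The only undirected path from W3 to W4 is:
  1. W3 ← W2 → W4 — W2:fork[blocks] ⇒ blocked
All paths are blocked; W3 ⊥ W4 | {W2} holds.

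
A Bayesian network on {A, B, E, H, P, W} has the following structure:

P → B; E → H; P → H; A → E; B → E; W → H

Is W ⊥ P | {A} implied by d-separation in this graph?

Yes

Enumerating the 2 paths from W to P and testing each for blocking by {A}:
Path 1: W → H ← P
  H is a collider here and neither H nor any of its descendants is conditioned on, so the collider stays closed — the path is blocked at H.
Path 2: W → H ← E ← B ← P
  H is a collider here and neither H nor any of its descendants is conditioned on, so the collider stays closed — the path is blocked at H.
All paths are blocked; W ⊥ P | {A} holds.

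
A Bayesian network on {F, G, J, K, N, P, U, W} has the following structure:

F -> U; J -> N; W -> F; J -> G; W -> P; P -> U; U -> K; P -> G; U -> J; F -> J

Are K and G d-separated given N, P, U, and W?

Yes

Enumerating the 6 paths from K to G and testing each for blocking by {N, P, U, W}:
Path 1: K ← U → J ← F ← W → P → G
  U is a fork here and U is conditioned on, so the path is blocked at U.
Path 2: K ← U → J → G
  U is a fork here and U is conditioned on, so the path is blocked at U.
Path 3: K ← U ← F → J → G
  U is a chain here and U is conditioned on, so the path is blocked at U.
Path 4: K ← U ← F ← W → P → G
  U is a chain here and U is conditioned on, so the path is blocked at U.
Path 5: K ← U ← P ← W → F → J → G
  U is a chain here and U is conditioned on, so the path is blocked at U.
Path 6: K ← U ← P → G
  U is a chain here and U is conditioned on, so the path is blocked at U.
Every path is blocked, so K and G are d-separated given {N, P, U, W}.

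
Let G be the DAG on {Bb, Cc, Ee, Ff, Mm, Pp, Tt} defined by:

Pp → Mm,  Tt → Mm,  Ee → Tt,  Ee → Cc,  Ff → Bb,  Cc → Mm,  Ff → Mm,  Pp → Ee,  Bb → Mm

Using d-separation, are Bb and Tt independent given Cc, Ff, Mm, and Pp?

No

We examine all 6 paths between Bb and Tt:
Path 1: Bb → Mm ← Tt
  Mm is a collider and Mm is conditioned on, which opens it — no node blocks this path, so it is active.
Path 2: Bb → Mm ← Pp → Ee → Tt
  Pp is a fork here and Pp is conditioned on, so the path is blocked at Pp.
Path 3: Bb → Mm ← Cc ← Ee → Tt
  Cc is a chain here and Cc is conditioned on, so the path is blocked at Cc.
Path 4: Bb ← Ff → Mm ← Tt
  Ff is a fork here and Ff is conditioned on, so the path is blocked at Ff.
Path 5: Bb ← Ff → Mm ← Pp → Ee → Tt
  Ff is a fork here and Ff is conditioned on, so the path is blocked at Ff.
Path 6: Bb ← Ff → Mm ← Cc ← Ee → Tt
  Ff is a fork here and Ff is conditioned on, so the path is blocked at Ff.
Because an active path exists, Bb and Tt are not d-separated.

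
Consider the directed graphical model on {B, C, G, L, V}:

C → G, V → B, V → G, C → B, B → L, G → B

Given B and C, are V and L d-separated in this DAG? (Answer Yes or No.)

Enumerating the 3 paths from V to L and testing each for blocking by {B, C}:
Path 1: V → B → L
  B is a chain here and B is conditioned on, so the path is blocked at B.
Path 2: V → G → B → L
  B is a chain here and B is conditioned on, so the path is blocked at B.
Path 3: V → G ← C → B → L
  C is a fork here and C is conditioned on, so the path is blocked at C.
Every path is blocked, so V and L are d-separated given {B, C}.

Yes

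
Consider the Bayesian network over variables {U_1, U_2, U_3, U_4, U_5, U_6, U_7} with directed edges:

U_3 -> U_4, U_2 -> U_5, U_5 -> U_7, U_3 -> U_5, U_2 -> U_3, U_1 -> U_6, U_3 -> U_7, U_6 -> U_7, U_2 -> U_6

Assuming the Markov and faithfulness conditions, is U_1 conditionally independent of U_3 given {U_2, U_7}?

No

Enumerating the 6 paths from U_1 to U_3 and testing each for blocking by {U_2, U_7}:
Path 1: U_1 → U_6 ← U_2 → U_3
  U_2 is a fork here and U_2 is conditioned on, so the path is blocked at U_2.
Path 2: U_1 → U_6 ← U_2 → U_5 ← U_3
  U_2 is a fork here and U_2 is conditioned on, so the path is blocked at U_2.
Path 3: U_1 → U_6 ← U_2 → U_5 → U_7 ← U_3
  U_2 is a fork here and U_2 is conditioned on, so the path is blocked at U_2.
Path 4: U_1 → U_6 → U_7 ← U_3
  U_6 is a chain and U_6 is not conditioned on; U_7 is a collider and U_7 is conditioned on, which opens it — no node blocks this path, so it is active.
Path 5: U_1 → U_6 → U_7 ← U_5 ← U_2 → U_3
  U_2 is a fork here and U_2 is conditioned on, so the path is blocked at U_2.
Path 6: U_1 → U_6 → U_7 ← U_5 ← U_3
  U_6 is a chain and U_6 is not conditioned on; U_7 is a collider and U_7 is conditioned on, which opens it; U_5 is a chain and U_5 is not conditioned on — no node blocks this path, so it is active.
At least one path is unblocked, so d-separation fails.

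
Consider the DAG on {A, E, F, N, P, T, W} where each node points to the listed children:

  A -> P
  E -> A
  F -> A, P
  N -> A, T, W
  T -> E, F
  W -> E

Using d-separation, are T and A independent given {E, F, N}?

There are 6 undirected paths between T and A; checking each against the conditioning set {E, F, N}:
Path 1: T → E → A
  E is a chain here and E is conditioned on, so the path is blocked at E.
Path 2: T → E ← W ← N → A
  N is a fork here and N is conditioned on, so the path is blocked at N.
Path 3: T ← N → A
  N is a fork here and N is conditioned on, so the path is blocked at N.
Path 4: T ← N → W → E → A
  N is a fork here and N is conditioned on, so the path is blocked at N.
Path 5: T → F → P ← A
  F is a chain here and F is conditioned on, so the path is blocked at F.
Path 6: T → F → A
  F is a chain here and F is conditioned on, so the path is blocked at F.
All paths are blocked; T ⊥ A | {E, F, N} holds.

Yes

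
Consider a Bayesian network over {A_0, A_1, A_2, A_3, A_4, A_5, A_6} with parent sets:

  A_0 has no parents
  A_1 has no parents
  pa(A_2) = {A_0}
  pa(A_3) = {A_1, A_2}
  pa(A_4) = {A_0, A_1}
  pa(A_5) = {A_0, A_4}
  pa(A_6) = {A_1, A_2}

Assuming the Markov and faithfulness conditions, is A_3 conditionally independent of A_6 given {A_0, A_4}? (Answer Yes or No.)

Enumerating the 6 paths from A_3 to A_6 and testing each for blocking by {A_0, A_4}:
  1. A_3 ← A_2 ← A_0 → A_5 ← A_4 ← A_1 → A_6 — A_2:chain[open]; A_0:fork[blocks]; A_5:collider[blocks]; A_4:chain[blocks]; A_1:fork[open] ⇒ blocked
  2. A_3 ← A_2 ← A_0 → A_4 ← A_1 → A_6 — A_2:chain[open]; A_0:fork[blocks]; A_4:collider[open]; A_1:fork[open] ⇒ blocked
  3. A_3 ← A_2 → A_6 — A_2:fork[open] ⇒ active
  4. A_3 ← A_1 → A_4 → A_5 ← A_0 → A_2 → A_6 — A_1:fork[open]; A_4:chain[blocks]; A_5:collider[blocks]; A_0:fork[blocks]; A_2:chain[open] ⇒ blocked
  5. A_3 ← A_1 → A_4 ← A_0 → A_2 → A_6 — A_1:fork[open]; A_4:collider[open]; A_0:fork[blocks]; A_2:chain[open] ⇒ blocked
  6. A_3 ← A_1 → A_6 — A_1:fork[open] ⇒ active
At least one path is unblocked, so d-separation fails.

No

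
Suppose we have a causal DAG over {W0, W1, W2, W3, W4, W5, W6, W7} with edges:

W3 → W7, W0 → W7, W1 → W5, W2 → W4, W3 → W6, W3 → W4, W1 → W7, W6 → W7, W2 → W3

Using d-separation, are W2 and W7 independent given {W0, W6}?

No — W2 and W7 are not d-separated given {W0, W6}.

There are 4 undirected paths between W2 and W7; checking each against the conditioning set {W0, W6}:
Path 1: W2 → W3 → W7
  W3 is a chain and W3 is not conditioned on — no node blocks this path, so it is active.
Path 2: W2 → W3 → W6 → W7
  W6 is a chain here and W6 is conditioned on, so the path is blocked at W6.
Path 3: W2 → W4 ← W3 → W7
  W4 is a collider here and neither W4 nor any of its descendants is conditioned on, so the collider stays closed — the path is blocked at W4.
Path 4: W2 → W4 ← W3 → W6 → W7
  W4 is a collider here and neither W4 nor any of its descendants is conditioned on, so the collider stays closed — the path is blocked at W4.
Since the path W2 → W3 → W7 is active, W2 and W7 are not d-separated given {W0, W6}.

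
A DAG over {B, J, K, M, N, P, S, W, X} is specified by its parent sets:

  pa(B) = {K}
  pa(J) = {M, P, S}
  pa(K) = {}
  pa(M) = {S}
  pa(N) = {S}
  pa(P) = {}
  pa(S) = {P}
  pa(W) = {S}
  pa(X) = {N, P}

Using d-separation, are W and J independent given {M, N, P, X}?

No — W and J are not d-separated given {M, N, P, X}.

Enumerating the 4 paths from W to J and testing each for blocking by {M, N, P, X}:
Path 1: W ← S → J
  S is a fork and S is not conditioned on — no node blocks this path, so it is active.
Path 2: W ← S → M → J
  M is a chain here and M is conditioned on, so the path is blocked at M.
Path 3: W ← S ← P → J
  P is a fork here and P is conditioned on, so the path is blocked at P.
Path 4: W ← S → N → X ← P → J
  N is a chain here and N is conditioned on, so the path is blocked at N.
Because an active path exists, W and J are not d-separated.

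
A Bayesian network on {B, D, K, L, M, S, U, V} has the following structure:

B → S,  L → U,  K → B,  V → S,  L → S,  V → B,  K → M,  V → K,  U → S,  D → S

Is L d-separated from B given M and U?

Enumerating the 6 paths from L to B and testing each for blocking by {M, U}:
Path 1: L → S ← V → K → B
  S is a collider here and neither S nor any of its descendants is conditioned on, so the collider stays closed — the path is blocked at S.
Path 2: L → S ← V → B
  S is a collider here and neither S nor any of its descendants is conditioned on, so the collider stays closed — the path is blocked at S.
Path 3: L → S ← B
  S is a collider here and neither S nor any of its descendants is conditioned on, so the collider stays closed — the path is blocked at S.
Path 4: L → U → S ← V → K → B
  U is a chain here and U is conditioned on, so the path is blocked at U.
Path 5: L → U → S ← V → B
  U is a chain here and U is conditioned on, so the path is blocked at U.
Path 6: L → U → S ← B
  U is a chain here and U is conditioned on, so the path is blocked at U.
Since every path is blocked, d-separation holds.

Yes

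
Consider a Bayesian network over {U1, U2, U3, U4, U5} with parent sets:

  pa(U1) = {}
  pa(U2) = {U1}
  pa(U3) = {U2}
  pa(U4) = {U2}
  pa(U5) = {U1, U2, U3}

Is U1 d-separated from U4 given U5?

No

We examine all 3 paths between U1 and U4:
  1. U1 → U5 ← U3 ← U2 → U4 — U5:collider[open]; U3:chain[open]; U2:fork[open] ⇒ active
  2. U1 → U5 ← U2 → U4 — U5:collider[open]; U2:fork[open] ⇒ active
  3. U1 → U2 → U4 — U2:chain[open] ⇒ active
Since the path U1 → U5 ← U3 ← U2 → U4 is active, U1 and U4 are not d-separated given {U5}.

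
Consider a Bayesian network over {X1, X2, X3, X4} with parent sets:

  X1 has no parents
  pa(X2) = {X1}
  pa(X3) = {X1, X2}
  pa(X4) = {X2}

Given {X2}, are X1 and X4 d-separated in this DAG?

2 paths connect X1 and X4; each must be blocked for d-separation to hold:
Path 1: X1 → X2 → X4
  X2 is a chain here and X2 is conditioned on, so the path is blocked at X2.
Path 2: X1 → X3 ← X2 → X4
  X3 is a collider here and neither X3 nor any of its descendants is conditioned on, so the collider stays closed — the path is blocked at X3.
All paths are blocked; X1 ⊥ X4 | {X2} holds.

Yes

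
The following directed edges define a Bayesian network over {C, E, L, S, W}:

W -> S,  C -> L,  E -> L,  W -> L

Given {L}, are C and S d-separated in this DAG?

No

Only one path connects C and S:
Path 1: C → L ← W → S
  L is a collider and L is conditioned on, which opens it; W is a fork and W is not conditioned on — no node blocks this path, so it is active.
At least one path is unblocked, so d-separation fails.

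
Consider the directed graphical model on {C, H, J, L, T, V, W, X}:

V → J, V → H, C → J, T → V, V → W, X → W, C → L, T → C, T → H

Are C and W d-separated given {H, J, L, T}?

No

There are 3 undirected paths between C and W; checking each against the conditioning set {H, J, L, T}:
Path 1: C ← T → V → W
  T is a fork here and T is conditioned on, so the path is blocked at T.
Path 2: C ← T → H ← V → W
  T is a fork here and T is conditioned on, so the path is blocked at T.
Path 3: C → J ← V → W
  J is a collider and J is conditioned on, which opens it; V is a fork and V is not conditioned on — no node blocks this path, so it is active.
Because an active path exists, C and W are not d-separated.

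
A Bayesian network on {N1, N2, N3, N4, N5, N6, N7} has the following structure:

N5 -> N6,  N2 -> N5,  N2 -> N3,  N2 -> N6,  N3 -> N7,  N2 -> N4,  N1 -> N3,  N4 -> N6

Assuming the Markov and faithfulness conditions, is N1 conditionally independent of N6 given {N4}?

3 paths connect N1 and N6; each must be blocked for d-separation to hold:
Path 1: N1 → N3 ← N2 → N5 → N6
  N3 is a collider here and neither N3 nor any of its descendants is conditioned on, so the collider stays closed — the path is blocked at N3.
Path 2: N1 → N3 ← N2 → N4 → N6
  N3 is a collider here and neither N3 nor any of its descendants is conditioned on, so the collider stays closed — the path is blocked at N3.
Path 3: N1 → N3 ← N2 → N6
  N3 is a collider here and neither N3 nor any of its descendants is conditioned on, so the collider stays closed — the path is blocked at N3.
Since every path is blocked, d-separation holds.

Yes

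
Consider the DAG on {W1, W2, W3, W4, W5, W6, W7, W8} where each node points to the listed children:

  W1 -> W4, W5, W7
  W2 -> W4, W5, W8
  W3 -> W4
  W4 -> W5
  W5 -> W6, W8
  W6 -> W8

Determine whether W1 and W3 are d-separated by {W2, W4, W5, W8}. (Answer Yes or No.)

Enumerating the 5 paths from W1 to W3 and testing each for blocking by {W2, W4, W5, W8}:
  1. W1 → W4 ← W3 — W4:collider[open] ⇒ active
  2. W1 → W5 → W6 → W8 ← W2 → W4 ← W3 — W5:chain[blocks]; W6:chain[open]; W8:collider[open]; W2:fork[blocks]; W4:collider[open] ⇒ blocked
  3. W1 → W5 ← W2 → W4 ← W3 — W5:collider[open]; W2:fork[blocks]; W4:collider[open] ⇒ blocked
  4. W1 → W5 ← W4 ← W3 — W5:collider[open]; W4:chain[blocks] ⇒ blocked
  5. W1 → W5 → W8 ← W2 → W4 ← W3 — W5:chain[blocks]; W8:collider[open]; W2:fork[blocks]; W4:collider[open] ⇒ blocked
At least one path is unblocked, so d-separation fails.

No — W1 and W3 are not d-separated given {W2, W4, W5, W8}.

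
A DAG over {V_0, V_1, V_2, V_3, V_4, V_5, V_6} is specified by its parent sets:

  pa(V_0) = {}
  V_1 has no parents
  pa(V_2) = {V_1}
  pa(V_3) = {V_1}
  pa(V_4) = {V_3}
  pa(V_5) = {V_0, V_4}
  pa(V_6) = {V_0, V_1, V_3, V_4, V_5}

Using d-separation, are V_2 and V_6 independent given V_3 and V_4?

No

There are 5 undirected paths between V_2 and V_6; checking each against the conditioning set {V_3, V_4}:
Path 1: V_2 ← V_1 → V_3 → V_4 → V_5 ← V_0 → V_6
  V_3 is a chain here and V_3 is conditioned on, so the path is blocked at V_3.
Path 2: V_2 ← V_1 → V_3 → V_4 → V_5 → V_6
  V_3 is a chain here and V_3 is conditioned on, so the path is blocked at V_3.
Path 3: V_2 ← V_1 → V_3 → V_4 → V_6
  V_3 is a chain here and V_3 is conditioned on, so the path is blocked at V_3.
Path 4: V_2 ← V_1 → V_3 → V_6
  V_3 is a chain here and V_3 is conditioned on, so the path is blocked at V_3.
Path 5: V_2 ← V_1 → V_6
  V_1 is a fork and V_1 is not conditioned on — no node blocks this path, so it is active.
Because an active path exists, V_2 and V_6 are not d-separated.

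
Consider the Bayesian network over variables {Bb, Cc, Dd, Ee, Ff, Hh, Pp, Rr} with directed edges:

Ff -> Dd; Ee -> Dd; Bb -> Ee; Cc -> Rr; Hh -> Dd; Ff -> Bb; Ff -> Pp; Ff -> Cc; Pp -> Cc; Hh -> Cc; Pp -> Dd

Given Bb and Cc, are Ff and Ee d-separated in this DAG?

Yes

Enumerating the 6 paths from Ff to Ee and testing each for blocking by {Bb, Cc}:
Path 1: Ff → Bb → Ee
  Bb is a chain here and Bb is conditioned on, so the path is blocked at Bb.
Path 2: Ff → Pp → Dd ← Ee
  Dd is a collider here and neither Dd nor any of its descendants is conditioned on, so the collider stays closed — the path is blocked at Dd.
Path 3: Ff → Pp → Cc ← Hh → Dd ← Ee
  Dd is a collider here and neither Dd nor any of its descendants is conditioned on, so the collider stays closed — the path is blocked at Dd.
Path 4: Ff → Dd ← Ee
  Dd is a collider here and neither Dd nor any of its descendants is conditioned on, so the collider stays closed — the path is blocked at Dd.
Path 5: Ff → Cc ← Hh → Dd ← Ee
  Dd is a collider here and neither Dd nor any of its descendants is conditioned on, so the collider stays closed — the path is blocked at Dd.
Path 6: Ff → Cc ← Pp → Dd ← Ee
  Dd is a collider here and neither Dd nor any of its descendants is conditioned on, so the collider stays closed — the path is blocked at Dd.
Every path is blocked, so Ff and Ee are d-separated given {Bb, Cc}.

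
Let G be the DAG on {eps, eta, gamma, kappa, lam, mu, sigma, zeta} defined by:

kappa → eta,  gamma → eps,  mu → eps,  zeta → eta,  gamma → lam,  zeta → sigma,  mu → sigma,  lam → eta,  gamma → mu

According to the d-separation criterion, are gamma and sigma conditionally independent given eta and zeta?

No

Enumerating the 3 paths from gamma to sigma and testing each for blocking by {eta, zeta}:
Path 1: gamma → lam → eta ← zeta → sigma
  zeta is a fork here and zeta is conditioned on, so the path is blocked at zeta.
Path 2: gamma → mu → sigma
  mu is a chain and mu is not conditioned on — no node blocks this path, so it is active.
Path 3: gamma → eps ← mu → sigma
  eps is a collider here and neither eps nor any of its descendants is conditioned on, so the collider stays closed — the path is blocked at eps.
At least one path is unblocked, so d-separation fails.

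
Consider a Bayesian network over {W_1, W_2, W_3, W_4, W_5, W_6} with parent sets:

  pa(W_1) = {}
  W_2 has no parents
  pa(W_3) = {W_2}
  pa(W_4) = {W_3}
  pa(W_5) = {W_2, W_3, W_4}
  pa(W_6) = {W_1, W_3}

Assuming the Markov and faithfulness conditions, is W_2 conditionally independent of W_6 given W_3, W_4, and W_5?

Yes — W_2 and W_6 are d-separated given {W_3, W_4, W_5}.

We examine all 3 paths between W_2 and W_6:
Path 1: W_2 → W_3 → W_6
  W_3 is a chain here and W_3 is conditioned on, so the path is blocked at W_3.
Path 2: W_2 → W_5 ← W_3 → W_6
  W_3 is a fork here and W_3 is conditioned on, so the path is blocked at W_3.
Path 3: W_2 → W_5 ← W_4 ← W_3 → W_6
  W_4 is a chain here and W_4 is conditioned on, so the path is blocked at W_4.
All paths are blocked; W_2 ⊥ W_6 | {W_3, W_4, W_5} holds.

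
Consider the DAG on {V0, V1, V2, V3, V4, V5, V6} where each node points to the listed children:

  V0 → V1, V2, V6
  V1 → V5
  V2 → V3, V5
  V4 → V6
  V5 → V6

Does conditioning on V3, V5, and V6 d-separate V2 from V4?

No — V2 and V4 are not d-separated given {V3, V5, V6}.

There are 4 undirected paths between V2 and V4; checking each against the conditioning set {V3, V5, V6}:
  1. V2 → V5 ← V1 ← V0 → V6 ← V4 — V5:collider[open]; V1:chain[open]; V0:fork[open]; V6:collider[open] ⇒ active
  2. V2 → V5 → V6 ← V4 — V5:chain[blocks]; V6:collider[open] ⇒ blocked
  3. V2 ← V0 → V1 → V5 → V6 ← V4 — V0:fork[open]; V1:chain[open]; V5:chain[blocks]; V6:collider[open] ⇒ blocked
  4. V2 ← V0 → V6 ← V4 — V0:fork[open]; V6:collider[open] ⇒ active
Because an active path exists, V2 and V4 are not d-separated.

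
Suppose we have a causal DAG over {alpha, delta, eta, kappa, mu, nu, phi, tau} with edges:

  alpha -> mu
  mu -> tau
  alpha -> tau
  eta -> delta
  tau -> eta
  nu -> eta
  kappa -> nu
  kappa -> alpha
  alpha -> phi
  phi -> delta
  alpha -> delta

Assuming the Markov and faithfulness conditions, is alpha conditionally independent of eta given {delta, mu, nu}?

No

There are 5 undirected paths between alpha and eta; checking each against the conditioning set {delta, mu, nu}:
Path 1: alpha → delta ← eta
  delta is a collider and delta is conditioned on, which opens it — no node blocks this path, so it is active.
Path 2: alpha → phi → delta ← eta
  phi is a chain and phi is not conditioned on; delta is a collider and delta is conditioned on, which opens it — no node blocks this path, so it is active.
Path 3: alpha ← kappa → nu → eta
  nu is a chain here and nu is conditioned on, so the path is blocked at nu.
Path 4: alpha → mu → tau → eta
  mu is a chain here and mu is conditioned on, so the path is blocked at mu.
Path 5: alpha → tau → eta
  tau is a chain and tau is not conditioned on — no node blocks this path, so it is active.
Since the path alpha → delta ← eta is active, alpha and eta are not d-separated given {delta, mu, nu}.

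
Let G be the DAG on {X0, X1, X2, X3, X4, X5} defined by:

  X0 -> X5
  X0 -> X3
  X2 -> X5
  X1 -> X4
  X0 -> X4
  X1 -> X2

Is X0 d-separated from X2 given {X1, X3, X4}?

Yes — X0 and X2 are d-separated given {X1, X3, X4}.

2 paths connect X0 and X2; each must be blocked for d-separation to hold:
Path 1: X0 → X5 ← X2
  X5 is a collider here and neither X5 nor any of its descendants is conditioned on, so the collider stays closed — the path is blocked at X5.
Path 2: X0 → X4 ← X1 → X2
  X1 is a fork here and X1 is conditioned on, so the path is blocked at X1.
All paths are blocked; X0 ⊥ X2 | {X1, X3, X4} holds.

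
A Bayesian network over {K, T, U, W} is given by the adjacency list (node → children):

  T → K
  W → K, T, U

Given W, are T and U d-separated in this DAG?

Yes

There are 2 undirected paths between T and U; checking each against the conditioning set {W}:
Path 1: T → K ← W → U
  K is a collider here and neither K nor any of its descendants is conditioned on, so the collider stays closed — the path is blocked at K.
Path 2: T ← W → U
  W is a fork here and W is conditioned on, so the path is blocked at W.
All paths are blocked; T ⊥ U | {W} holds.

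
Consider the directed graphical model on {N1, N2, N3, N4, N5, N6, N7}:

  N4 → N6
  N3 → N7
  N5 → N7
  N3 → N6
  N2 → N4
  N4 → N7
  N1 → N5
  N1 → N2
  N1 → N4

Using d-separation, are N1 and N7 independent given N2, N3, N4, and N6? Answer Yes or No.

No

We examine all 5 paths between N1 and N7:
Path 1: N1 → N2 → N4 → N7
  N2 is a chain here and N2 is conditioned on, so the path is blocked at N2.
Path 2: N1 → N2 → N4 → N6 ← N3 → N7
  N2 is a chain here and N2 is conditioned on, so the path is blocked at N2.
Path 3: N1 → N4 → N7
  N4 is a chain here and N4 is conditioned on, so the path is blocked at N4.
Path 4: N1 → N4 → N6 ← N3 → N7
  N4 is a chain here and N4 is conditioned on, so the path is blocked at N4.
Path 5: N1 → N5 → N7
  N5 is a chain and N5 is not conditioned on — no node blocks this path, so it is active.
At least one path is unblocked, so d-separation fails.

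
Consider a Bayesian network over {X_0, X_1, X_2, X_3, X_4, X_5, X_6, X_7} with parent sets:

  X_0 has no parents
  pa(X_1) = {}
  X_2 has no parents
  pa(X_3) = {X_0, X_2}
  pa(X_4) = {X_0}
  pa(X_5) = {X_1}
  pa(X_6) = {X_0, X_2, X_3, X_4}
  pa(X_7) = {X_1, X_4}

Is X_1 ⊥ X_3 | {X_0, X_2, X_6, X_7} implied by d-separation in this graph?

6 paths connect X_1 and X_3; each must be blocked for d-separation to hold:
Path 1: X_1 → X_7 ← X_4 → X_6 ← X_3
  X_7 is a collider and X_7 is conditioned on, which opens it; X_4 is a fork and X_4 is not conditioned on; X_6 is a collider and X_6 is conditioned on, which opens it — no node blocks this path, so it is active.
Path 2: X_1 → X_7 ← X_4 → X_6 ← X_2 → X_3
  X_2 is a fork here and X_2 is conditioned on, so the path is blocked at X_2.
Path 3: X_1 → X_7 ← X_4 → X_6 ← X_0 → X_3
  X_0 is a fork here and X_0 is conditioned on, so the path is blocked at X_0.
Path 4: X_1 → X_7 ← X_4 ← X_0 → X_3
  X_0 is a fork here and X_0 is conditioned on, so the path is blocked at X_0.
Path 5: X_1 → X_7 ← X_4 ← X_0 → X_6 ← X_3
  X_0 is a fork here and X_0 is conditioned on, so the path is blocked at X_0.
Path 6: X_1 → X_7 ← X_4 ← X_0 → X_6 ← X_2 → X_3
  X_0 is a fork here and X_0 is conditioned on, so the path is blocked at X_0.
At least one path is unblocked, so d-separation fails.

No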